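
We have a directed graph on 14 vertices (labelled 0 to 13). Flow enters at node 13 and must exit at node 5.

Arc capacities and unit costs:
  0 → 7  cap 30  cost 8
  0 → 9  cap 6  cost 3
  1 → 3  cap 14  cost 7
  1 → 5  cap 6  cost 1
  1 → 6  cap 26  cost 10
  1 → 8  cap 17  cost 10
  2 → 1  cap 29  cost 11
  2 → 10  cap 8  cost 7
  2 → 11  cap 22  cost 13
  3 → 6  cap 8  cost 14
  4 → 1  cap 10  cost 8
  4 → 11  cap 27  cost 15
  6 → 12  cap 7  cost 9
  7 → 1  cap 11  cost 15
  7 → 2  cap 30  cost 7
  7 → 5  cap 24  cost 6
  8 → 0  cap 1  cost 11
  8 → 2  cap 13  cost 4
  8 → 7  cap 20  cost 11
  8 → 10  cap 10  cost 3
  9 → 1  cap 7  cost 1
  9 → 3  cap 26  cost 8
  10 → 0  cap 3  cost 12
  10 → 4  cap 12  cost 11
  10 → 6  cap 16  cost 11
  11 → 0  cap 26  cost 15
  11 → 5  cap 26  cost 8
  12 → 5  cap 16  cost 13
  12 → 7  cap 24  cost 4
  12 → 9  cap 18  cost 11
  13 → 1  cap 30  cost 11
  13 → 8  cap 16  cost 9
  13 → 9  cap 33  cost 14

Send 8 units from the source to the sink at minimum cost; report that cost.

Minimum cost for 8 units: 124

shortest-cost path #1: 13→1→5 push 6 @ unit cost 12 (adds 72)
shortest-cost path #2: 13→8→7→5 push 2 @ unit cost 26 (adds 52)
total cost = 124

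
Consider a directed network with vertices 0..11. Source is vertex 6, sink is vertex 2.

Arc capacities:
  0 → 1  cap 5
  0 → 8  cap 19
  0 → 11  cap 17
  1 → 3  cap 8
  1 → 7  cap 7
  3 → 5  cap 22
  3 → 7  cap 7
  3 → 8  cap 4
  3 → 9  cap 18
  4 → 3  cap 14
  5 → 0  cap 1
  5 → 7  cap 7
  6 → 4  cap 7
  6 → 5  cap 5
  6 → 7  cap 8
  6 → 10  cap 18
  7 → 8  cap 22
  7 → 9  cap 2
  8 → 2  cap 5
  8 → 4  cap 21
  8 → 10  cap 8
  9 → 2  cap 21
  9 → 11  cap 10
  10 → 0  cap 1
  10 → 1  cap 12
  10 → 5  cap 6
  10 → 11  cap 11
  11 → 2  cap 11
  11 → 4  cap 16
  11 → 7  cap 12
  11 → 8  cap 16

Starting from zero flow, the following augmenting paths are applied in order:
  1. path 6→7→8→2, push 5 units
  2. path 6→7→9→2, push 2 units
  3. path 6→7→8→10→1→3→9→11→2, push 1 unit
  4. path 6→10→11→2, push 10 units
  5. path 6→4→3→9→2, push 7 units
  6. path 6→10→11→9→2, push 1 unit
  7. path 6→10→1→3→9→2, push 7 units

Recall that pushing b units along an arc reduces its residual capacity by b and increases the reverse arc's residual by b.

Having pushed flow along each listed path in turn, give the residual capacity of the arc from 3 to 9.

after path 1 (6→7→8→2, push 5): res(3,9)=18
after path 2 (6→7→9→2, push 2): res(3,9)=18
after path 3 (6→7→8→10→1→3→9→11→2, push 1): res(3,9)=17
after path 4 (6→10→11→2, push 10): res(3,9)=17
after path 5 (6→4→3→9→2, push 7): res(3,9)=10
after path 6 (6→10→11→9→2, push 1): res(3,9)=10
after path 7 (6→10→1→3→9→2, push 7): res(3,9)=3

Residual capacity of (3,9): 3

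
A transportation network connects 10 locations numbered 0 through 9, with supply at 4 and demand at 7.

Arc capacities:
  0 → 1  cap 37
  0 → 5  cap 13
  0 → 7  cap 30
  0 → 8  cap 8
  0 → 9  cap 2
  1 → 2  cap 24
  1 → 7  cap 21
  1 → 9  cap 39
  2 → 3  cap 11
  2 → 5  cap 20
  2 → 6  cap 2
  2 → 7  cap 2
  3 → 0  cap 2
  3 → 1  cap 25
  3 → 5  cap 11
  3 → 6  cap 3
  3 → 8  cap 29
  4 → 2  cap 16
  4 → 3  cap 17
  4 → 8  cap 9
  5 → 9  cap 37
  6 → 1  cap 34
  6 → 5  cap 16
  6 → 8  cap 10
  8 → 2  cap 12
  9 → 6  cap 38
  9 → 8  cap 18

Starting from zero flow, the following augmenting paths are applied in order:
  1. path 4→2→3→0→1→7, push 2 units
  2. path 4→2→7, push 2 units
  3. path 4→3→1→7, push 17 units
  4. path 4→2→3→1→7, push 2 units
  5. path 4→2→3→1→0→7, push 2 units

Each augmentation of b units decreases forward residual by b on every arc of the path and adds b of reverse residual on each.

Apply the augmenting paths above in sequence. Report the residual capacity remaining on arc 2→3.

Residual capacity of (2,3): 5

after path 1 (4→2→3→0→1→7, push 2): res(2,3)=9
after path 2 (4→2→7, push 2): res(2,3)=9
after path 3 (4→3→1→7, push 17): res(2,3)=9
after path 4 (4→2→3→1→7, push 2): res(2,3)=7
after path 5 (4→2→3→1→0→7, push 2): res(2,3)=5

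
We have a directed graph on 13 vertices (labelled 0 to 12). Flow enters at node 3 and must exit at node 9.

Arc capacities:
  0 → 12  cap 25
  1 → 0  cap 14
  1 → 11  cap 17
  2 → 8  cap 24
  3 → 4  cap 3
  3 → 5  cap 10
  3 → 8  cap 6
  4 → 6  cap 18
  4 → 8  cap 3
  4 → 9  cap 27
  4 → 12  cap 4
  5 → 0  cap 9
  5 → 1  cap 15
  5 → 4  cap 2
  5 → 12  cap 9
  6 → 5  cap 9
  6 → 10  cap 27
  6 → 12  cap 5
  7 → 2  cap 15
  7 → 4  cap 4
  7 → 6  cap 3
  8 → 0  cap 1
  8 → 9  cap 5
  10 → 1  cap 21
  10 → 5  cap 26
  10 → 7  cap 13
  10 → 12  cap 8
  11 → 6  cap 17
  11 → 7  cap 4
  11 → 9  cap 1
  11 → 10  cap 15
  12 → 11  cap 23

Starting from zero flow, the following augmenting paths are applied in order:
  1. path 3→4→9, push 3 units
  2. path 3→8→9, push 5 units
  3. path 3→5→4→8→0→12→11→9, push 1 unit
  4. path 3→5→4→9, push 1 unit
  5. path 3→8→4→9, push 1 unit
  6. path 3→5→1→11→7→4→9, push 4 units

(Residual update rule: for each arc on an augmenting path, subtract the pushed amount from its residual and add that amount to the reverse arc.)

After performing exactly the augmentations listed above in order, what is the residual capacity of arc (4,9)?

Residual capacity of (4,9): 18

after path 1 (3→4→9, push 3): res(4,9)=24
after path 2 (3→8→9, push 5): res(4,9)=24
after path 3 (3→5→4→8→0→12→11→9, push 1): res(4,9)=24
after path 4 (3→5→4→9, push 1): res(4,9)=23
after path 5 (3→8→4→9, push 1): res(4,9)=22
after path 6 (3→5→1→11→7→4→9, push 4): res(4,9)=18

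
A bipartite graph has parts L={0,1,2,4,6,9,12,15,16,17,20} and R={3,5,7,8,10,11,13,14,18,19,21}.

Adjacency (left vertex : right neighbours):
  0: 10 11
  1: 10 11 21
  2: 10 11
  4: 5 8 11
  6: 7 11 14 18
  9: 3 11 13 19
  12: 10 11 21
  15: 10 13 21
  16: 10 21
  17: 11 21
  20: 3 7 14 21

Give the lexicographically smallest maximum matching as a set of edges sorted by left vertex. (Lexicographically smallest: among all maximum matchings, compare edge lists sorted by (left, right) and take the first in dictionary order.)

Lex-smallest maximum matching: {(0,10), (1,11), (4,5), (6,7), (9,3), (12,21), (15,13), (20,14)}

|M| = 8 (so the lex-smallest maximum matching has 8 edges)
process left vertices in ascending order; for each, take the smallest-labelled available neighbour that still permits 8 edges overall, or leave it unmatched if none does
lex-smallest matching: {0-10, 1-11, 4-5, 6-7, 9-3, 12-21, 15-13, 20-14}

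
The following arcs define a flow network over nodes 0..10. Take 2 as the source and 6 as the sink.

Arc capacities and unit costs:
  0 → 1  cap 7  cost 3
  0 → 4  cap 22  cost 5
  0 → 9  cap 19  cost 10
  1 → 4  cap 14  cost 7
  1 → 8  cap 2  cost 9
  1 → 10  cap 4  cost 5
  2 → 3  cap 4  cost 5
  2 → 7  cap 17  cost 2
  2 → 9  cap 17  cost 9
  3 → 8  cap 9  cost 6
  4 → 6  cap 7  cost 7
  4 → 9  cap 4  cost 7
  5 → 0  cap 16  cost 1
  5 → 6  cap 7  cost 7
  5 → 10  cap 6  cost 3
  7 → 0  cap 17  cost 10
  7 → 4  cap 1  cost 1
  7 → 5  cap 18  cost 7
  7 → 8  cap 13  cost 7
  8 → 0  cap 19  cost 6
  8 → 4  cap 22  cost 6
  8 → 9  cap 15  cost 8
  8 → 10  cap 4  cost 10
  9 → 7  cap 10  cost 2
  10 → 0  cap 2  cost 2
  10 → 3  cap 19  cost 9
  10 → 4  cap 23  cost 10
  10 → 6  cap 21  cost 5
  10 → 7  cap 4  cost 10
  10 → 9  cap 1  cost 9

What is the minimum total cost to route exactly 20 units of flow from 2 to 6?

shortest-cost path #1: 2→7→4→6 push 1 @ unit cost 10 (adds 10)
shortest-cost path #2: 2→7→5→6 push 7 @ unit cost 16 (adds 112)
shortest-cost path #3: 2→7→5→10→6 push 6 @ unit cost 17 (adds 102)
shortest-cost path #4: 2→7→8→4→6 push 3 @ unit cost 22 (adds 66)
shortest-cost path #5: 2→3→8→4→6 push 3 @ unit cost 24 (adds 72)
total cost = 362

Minimum cost for 20 units: 362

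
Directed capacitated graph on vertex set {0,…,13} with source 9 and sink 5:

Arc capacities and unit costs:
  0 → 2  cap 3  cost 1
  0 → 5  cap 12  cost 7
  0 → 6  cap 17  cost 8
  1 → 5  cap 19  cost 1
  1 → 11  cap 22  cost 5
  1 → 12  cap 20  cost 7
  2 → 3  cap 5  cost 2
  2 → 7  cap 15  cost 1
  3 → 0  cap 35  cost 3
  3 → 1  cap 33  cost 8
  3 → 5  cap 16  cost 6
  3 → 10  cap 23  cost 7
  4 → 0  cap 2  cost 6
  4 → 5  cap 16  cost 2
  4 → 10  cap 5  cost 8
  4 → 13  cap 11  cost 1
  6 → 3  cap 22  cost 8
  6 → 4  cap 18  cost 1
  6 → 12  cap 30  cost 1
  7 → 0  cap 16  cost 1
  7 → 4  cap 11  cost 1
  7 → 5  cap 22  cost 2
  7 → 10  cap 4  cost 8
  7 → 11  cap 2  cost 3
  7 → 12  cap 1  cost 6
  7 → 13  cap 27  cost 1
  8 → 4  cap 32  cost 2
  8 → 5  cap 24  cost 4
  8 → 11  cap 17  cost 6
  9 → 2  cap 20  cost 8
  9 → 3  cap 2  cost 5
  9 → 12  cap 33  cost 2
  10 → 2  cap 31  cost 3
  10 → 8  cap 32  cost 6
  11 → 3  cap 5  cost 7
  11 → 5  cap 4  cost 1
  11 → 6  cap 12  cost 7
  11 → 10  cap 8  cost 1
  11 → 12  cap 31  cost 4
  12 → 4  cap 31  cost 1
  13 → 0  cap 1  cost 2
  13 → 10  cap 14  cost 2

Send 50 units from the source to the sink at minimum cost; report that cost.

shortest-cost path #1: 9→12→4→5 push 16 @ unit cost 5 (adds 80)
shortest-cost path #2: 9→12→4→13→0→2→7→5 push 1 @ unit cost 10 (adds 10)
shortest-cost path #3: 9→3→5 push 2 @ unit cost 11 (adds 22)
shortest-cost path #4: 9→2→7→5 push 14 @ unit cost 11 (adds 154)
shortest-cost path #5: 9→2→0→5 push 1 @ unit cost 14 (adds 14)
shortest-cost path #6: 9→2→3→5 push 5 @ unit cost 16 (adds 80)
shortest-cost path #7: 9→12→4→0→5 push 2 @ unit cost 16 (adds 32)
shortest-cost path #8: 9→12→4→13→10→8→5 push 9 @ unit cost 16 (adds 144)
total cost = 536

Minimum cost for 50 units: 536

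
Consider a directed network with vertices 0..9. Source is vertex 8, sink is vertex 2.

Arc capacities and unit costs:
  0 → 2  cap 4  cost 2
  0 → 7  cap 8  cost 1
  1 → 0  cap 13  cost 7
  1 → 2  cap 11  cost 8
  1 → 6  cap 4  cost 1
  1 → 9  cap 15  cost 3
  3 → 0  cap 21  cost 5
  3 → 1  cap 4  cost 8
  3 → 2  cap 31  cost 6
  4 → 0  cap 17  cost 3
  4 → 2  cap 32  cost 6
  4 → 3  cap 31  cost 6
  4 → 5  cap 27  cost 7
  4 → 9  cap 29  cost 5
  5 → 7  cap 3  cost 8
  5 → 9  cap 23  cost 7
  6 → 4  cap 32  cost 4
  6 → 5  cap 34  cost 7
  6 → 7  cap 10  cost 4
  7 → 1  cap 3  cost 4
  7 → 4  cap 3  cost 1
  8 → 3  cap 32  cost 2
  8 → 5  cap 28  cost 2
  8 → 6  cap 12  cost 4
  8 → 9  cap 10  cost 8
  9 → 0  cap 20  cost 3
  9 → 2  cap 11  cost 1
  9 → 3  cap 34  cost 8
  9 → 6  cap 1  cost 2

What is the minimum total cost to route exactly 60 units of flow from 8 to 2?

shortest-cost path #1: 8→3→2 push 31 @ unit cost 8 (adds 248)
shortest-cost path #2: 8→9→2 push 10 @ unit cost 9 (adds 90)
shortest-cost path #3: 8→3→0→2 push 1 @ unit cost 9 (adds 9)
shortest-cost path #4: 8→5→9→2 push 1 @ unit cost 10 (adds 10)
shortest-cost path #5: 8→6→4→0→2 push 3 @ unit cost 13 (adds 39)
shortest-cost path #6: 8→6→4→2 push 9 @ unit cost 14 (adds 126)
shortest-cost path #7: 8→5→9→0→4→2 push 3 @ unit cost 15 (adds 45)
shortest-cost path #8: 8→5→7→4→2 push 2 @ unit cost 17 (adds 34)
total cost = 601

Minimum cost for 60 units: 601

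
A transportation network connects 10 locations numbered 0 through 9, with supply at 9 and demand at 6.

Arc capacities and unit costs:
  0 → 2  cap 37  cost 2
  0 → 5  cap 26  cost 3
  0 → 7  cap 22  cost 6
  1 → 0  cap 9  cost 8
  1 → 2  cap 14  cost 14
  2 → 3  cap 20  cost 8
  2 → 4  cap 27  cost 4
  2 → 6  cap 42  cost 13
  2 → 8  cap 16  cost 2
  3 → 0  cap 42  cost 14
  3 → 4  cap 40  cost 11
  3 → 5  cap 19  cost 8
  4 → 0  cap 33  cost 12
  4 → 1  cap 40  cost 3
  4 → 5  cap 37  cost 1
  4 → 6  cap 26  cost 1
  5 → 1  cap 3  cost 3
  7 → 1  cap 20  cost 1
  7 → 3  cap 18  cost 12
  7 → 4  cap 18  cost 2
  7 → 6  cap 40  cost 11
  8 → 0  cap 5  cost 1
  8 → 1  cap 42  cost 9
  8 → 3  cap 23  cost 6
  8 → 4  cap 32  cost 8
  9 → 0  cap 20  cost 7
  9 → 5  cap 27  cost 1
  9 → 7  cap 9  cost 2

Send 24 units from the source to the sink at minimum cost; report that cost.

Minimum cost for 24 units: 255

shortest-cost path #1: 9→7→4→6 push 9 @ unit cost 5 (adds 45)
shortest-cost path #2: 9→0→2→4→6 push 15 @ unit cost 14 (adds 210)
total cost = 255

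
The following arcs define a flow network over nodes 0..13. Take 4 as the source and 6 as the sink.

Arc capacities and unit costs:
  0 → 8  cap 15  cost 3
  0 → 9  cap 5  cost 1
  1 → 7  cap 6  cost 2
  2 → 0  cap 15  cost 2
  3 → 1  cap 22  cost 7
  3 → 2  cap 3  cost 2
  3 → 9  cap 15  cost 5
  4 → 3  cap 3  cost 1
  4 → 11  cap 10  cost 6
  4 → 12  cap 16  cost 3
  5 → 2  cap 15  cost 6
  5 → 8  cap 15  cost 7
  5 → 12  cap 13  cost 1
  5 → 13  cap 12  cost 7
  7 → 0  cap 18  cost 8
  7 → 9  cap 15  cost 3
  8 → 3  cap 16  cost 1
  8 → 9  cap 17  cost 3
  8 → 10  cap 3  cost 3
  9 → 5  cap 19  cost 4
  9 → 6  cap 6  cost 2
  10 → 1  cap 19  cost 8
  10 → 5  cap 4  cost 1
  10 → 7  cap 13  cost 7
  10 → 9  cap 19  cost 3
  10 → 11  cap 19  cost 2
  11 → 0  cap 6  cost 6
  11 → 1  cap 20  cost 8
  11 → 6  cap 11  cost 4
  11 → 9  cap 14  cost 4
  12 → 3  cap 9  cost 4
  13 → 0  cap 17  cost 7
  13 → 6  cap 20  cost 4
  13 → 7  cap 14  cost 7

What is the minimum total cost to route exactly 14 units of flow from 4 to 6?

Minimum cost for 14 units: 138

shortest-cost path #1: 4→3→9→6 push 3 @ unit cost 8 (adds 24)
shortest-cost path #2: 4→11→6 push 10 @ unit cost 10 (adds 100)
shortest-cost path #3: 4→12→3→9→6 push 1 @ unit cost 14 (adds 14)
total cost = 138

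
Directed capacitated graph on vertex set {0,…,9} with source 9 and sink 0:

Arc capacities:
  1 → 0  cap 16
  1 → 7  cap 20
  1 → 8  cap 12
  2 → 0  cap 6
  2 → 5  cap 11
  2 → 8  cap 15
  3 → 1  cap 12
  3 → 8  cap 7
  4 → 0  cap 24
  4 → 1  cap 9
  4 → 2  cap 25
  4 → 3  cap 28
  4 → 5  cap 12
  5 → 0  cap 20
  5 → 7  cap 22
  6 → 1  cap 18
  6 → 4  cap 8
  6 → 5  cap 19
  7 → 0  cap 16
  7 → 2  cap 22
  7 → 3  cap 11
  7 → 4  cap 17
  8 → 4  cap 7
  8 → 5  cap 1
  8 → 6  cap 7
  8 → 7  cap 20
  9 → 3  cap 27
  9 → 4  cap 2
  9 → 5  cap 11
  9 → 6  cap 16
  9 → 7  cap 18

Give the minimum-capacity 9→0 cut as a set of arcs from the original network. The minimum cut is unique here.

Min-cut arcs: {(3,1), (3,8), (9,4), (9,5), (9,6), (9,7)} (total capacity 66)

augment #1: 9→4→0 push 2
augment #2: 9→5→0 push 11
augment #3: 9→7→0 push 16
augment #4: 9→3→1→0 push 12
augment #5: 9→6→1→0 push 4
augment #6: 9→6→4→0 push 8
augment #7: 9→6→5→0 push 4
augment #8: 9→7→2→0 push 2
augment #9: 9→3→8→4→0 push 7
max flow = 66; residual-reachable set from 9 gives S-side
cut edges (S→T): {(3,1), (3,8), (9,4), (9,5), (9,6), (9,7)} total cap 66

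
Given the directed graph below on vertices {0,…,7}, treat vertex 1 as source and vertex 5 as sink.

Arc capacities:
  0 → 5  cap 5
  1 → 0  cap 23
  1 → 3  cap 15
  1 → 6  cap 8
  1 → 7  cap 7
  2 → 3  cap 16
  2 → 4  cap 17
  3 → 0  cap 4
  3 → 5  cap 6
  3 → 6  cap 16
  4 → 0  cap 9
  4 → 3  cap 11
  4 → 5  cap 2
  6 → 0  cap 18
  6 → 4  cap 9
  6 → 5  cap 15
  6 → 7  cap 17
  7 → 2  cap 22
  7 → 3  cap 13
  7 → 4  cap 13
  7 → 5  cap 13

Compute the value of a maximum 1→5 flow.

augment #1: 1→0→5 bottleneck 5, total now 5
augment #2: 1→3→5 bottleneck 6, total now 11
augment #3: 1→6→5 bottleneck 8, total now 19
augment #4: 1→7→5 bottleneck 7, total now 26
augment #5: 1→3→6→5 bottleneck 7, total now 33
augment #6: 1→3→6→4→5 bottleneck 2, total now 35

Maximum flow value: 35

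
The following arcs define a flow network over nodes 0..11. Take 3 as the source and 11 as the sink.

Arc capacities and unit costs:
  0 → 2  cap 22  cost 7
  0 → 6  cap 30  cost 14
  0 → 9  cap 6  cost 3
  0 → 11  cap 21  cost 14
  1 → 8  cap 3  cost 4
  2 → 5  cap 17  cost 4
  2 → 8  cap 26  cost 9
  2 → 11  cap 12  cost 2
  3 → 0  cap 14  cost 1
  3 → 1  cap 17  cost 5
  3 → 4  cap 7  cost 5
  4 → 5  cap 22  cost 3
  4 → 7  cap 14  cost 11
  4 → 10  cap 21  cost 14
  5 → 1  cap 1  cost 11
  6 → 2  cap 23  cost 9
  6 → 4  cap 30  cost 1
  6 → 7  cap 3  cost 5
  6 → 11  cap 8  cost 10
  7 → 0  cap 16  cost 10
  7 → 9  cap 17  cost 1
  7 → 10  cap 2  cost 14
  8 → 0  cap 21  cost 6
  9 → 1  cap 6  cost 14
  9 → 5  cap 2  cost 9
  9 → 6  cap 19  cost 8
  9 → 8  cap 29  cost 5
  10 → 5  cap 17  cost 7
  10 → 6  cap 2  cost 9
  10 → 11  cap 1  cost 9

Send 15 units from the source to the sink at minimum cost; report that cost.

shortest-cost path #1: 3→0→2→11 push 12 @ unit cost 10 (adds 120)
shortest-cost path #2: 3→0→11 push 2 @ unit cost 15 (adds 30)
shortest-cost path #3: 3→4→10→11 push 1 @ unit cost 28 (adds 28)
total cost = 178

Minimum cost for 15 units: 178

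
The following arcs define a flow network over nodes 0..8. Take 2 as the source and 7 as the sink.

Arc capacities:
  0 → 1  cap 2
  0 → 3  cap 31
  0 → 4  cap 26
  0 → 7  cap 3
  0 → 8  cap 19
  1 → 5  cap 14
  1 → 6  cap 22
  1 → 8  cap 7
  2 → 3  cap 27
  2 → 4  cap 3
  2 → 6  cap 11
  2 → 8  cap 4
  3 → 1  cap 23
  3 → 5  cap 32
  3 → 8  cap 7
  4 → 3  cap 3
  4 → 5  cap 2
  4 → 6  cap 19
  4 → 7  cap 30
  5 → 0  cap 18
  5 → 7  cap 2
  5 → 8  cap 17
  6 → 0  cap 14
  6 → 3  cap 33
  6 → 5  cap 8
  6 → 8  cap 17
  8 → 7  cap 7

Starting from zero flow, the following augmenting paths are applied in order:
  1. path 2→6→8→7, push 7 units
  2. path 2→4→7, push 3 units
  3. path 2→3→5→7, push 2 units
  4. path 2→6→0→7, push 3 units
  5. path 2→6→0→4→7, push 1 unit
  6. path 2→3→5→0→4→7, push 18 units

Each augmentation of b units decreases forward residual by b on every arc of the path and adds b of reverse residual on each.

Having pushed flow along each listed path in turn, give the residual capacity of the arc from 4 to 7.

after path 1 (2→6→8→7, push 7): res(4,7)=30
after path 2 (2→4→7, push 3): res(4,7)=27
after path 3 (2→3→5→7, push 2): res(4,7)=27
after path 4 (2→6→0→7, push 3): res(4,7)=27
after path 5 (2→6→0→4→7, push 1): res(4,7)=26
after path 6 (2→3→5→0→4→7, push 18): res(4,7)=8

Residual capacity of (4,7): 8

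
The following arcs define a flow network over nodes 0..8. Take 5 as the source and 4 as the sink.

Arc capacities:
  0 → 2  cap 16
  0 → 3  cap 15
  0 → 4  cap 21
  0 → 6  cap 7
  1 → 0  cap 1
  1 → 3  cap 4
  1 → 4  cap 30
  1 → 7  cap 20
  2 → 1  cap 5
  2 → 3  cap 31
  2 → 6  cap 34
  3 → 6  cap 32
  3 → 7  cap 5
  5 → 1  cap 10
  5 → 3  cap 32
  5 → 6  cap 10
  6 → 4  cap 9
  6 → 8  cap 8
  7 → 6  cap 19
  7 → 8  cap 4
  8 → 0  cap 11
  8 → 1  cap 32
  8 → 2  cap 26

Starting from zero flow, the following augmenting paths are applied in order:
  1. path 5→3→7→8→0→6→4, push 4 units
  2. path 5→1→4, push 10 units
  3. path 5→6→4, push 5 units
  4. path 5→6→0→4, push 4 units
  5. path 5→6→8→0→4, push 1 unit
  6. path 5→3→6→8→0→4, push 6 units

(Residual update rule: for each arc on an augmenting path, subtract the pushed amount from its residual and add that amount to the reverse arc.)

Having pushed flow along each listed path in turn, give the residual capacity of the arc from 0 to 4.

after path 1 (5→3→7→8→0→6→4, push 4): res(0,4)=21
after path 2 (5→1→4, push 10): res(0,4)=21
after path 3 (5→6→4, push 5): res(0,4)=21
after path 4 (5→6→0→4, push 4): res(0,4)=17
after path 5 (5→6→8→0→4, push 1): res(0,4)=16
after path 6 (5→3→6→8→0→4, push 6): res(0,4)=10

Residual capacity of (0,4): 10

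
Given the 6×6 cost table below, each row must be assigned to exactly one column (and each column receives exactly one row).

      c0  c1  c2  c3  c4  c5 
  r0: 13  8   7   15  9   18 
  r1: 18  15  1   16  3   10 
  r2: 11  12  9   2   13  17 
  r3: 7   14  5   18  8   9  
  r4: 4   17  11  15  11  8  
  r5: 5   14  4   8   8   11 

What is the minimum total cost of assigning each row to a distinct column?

Minimum assignment cost: 30

optimal assignment: row0→col1 (cost 8), row1→col4 (cost 3), row2→col3 (cost 2), row3→col5 (cost 9), row4→col0 (cost 4), row5→col2 (cost 4)
total = 8 + 3 + 2 + 9 + 4 + 4 = 30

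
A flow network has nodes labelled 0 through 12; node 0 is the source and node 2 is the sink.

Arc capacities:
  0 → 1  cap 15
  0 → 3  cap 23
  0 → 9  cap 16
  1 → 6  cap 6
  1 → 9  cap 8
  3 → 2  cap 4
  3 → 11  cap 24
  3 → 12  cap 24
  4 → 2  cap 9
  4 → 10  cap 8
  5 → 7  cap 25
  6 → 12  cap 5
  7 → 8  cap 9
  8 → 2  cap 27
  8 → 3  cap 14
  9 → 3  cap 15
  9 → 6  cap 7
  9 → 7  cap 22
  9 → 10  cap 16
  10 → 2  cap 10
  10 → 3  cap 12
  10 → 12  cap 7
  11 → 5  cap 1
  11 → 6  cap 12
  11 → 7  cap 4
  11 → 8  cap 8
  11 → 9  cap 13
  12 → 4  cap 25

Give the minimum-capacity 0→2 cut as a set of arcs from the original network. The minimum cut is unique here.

augment #1: 0→3→2 push 4
augment #2: 0→9→10→2 push 10
augment #3: 0→3→11→8→2 push 8
augment #4: 0→3→12→4→2 push 9
augment #5: 0→9→7→8→2 push 6
augment #6: 0→1→9→7→8→2 push 3
max flow = 40; residual-reachable set from 0 gives S-side
cut edges (S→T): {(3,2), (4,2), (7,8), (10,2), (11,8)} total cap 40

Min-cut arcs: {(3,2), (4,2), (7,8), (10,2), (11,8)} (total capacity 40)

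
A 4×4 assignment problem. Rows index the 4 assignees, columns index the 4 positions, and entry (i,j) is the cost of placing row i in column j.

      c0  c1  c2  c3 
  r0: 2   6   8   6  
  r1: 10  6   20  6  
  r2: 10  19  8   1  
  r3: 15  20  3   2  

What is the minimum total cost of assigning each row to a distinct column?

optimal assignment: row0→col0 (cost 2), row1→col1 (cost 6), row2→col3 (cost 1), row3→col2 (cost 3)
total = 2 + 6 + 1 + 3 = 12

Minimum assignment cost: 12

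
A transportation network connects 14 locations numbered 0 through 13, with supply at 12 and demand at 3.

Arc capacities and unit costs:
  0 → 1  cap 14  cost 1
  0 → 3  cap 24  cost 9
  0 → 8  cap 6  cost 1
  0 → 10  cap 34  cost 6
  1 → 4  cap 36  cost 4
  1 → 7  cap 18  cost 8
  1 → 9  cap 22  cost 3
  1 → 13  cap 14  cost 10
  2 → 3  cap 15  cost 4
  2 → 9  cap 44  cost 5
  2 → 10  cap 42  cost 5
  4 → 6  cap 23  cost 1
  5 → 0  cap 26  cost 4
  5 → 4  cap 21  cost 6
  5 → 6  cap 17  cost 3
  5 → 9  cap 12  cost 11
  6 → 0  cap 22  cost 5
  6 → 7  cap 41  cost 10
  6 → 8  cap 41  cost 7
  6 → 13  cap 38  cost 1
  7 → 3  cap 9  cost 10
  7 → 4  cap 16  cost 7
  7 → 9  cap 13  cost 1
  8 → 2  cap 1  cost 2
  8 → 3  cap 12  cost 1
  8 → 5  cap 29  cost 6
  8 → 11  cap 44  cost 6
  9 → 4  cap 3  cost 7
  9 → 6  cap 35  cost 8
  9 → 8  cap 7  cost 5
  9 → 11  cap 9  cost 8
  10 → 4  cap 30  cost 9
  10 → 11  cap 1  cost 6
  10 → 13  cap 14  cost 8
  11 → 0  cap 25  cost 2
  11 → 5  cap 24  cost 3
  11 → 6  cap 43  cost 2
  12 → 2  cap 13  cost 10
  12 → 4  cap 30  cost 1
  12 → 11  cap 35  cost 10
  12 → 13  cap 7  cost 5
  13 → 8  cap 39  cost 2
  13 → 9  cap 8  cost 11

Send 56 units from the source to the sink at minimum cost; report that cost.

shortest-cost path #1: 12→4→6→13→8→3 push 12 @ unit cost 6 (adds 72)
shortest-cost path #2: 12→4→6→13→8→2→3 push 1 @ unit cost 11 (adds 11)
shortest-cost path #3: 12→2→3 push 13 @ unit cost 14 (adds 182)
shortest-cost path #4: 12→4→6→0→3 push 10 @ unit cost 16 (adds 160)
shortest-cost path #5: 12→13→6→0→3 push 7 @ unit cost 18 (adds 126)
shortest-cost path #6: 12→11→0→3 push 7 @ unit cost 21 (adds 147)
shortest-cost path #7: 12→11→0→6→7→3 push 6 @ unit cost 27 (adds 162)
total cost = 860

Minimum cost for 56 units: 860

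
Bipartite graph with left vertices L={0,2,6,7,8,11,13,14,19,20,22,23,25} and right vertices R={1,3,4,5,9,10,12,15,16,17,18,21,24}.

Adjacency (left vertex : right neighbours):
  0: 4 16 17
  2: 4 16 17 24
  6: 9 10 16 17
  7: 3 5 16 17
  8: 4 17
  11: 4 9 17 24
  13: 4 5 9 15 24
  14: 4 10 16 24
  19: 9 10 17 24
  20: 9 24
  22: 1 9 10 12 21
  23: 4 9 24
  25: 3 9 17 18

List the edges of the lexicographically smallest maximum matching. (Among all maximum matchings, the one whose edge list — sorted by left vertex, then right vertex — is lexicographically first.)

|M| = 10 (so the lex-smallest maximum matching has 10 edges)
process left vertices in ascending order; for each, take the smallest-labelled available neighbour that still permits 10 edges overall, or leave it unmatched if none does
lex-smallest matching: {0-4, 2-16, 6-9, 7-3, 8-17, 11-24, 13-5, 14-10, 22-1, 25-18}

Lex-smallest maximum matching: {(0,4), (2,16), (6,9), (7,3), (8,17), (11,24), (13,5), (14,10), (22,1), (25,18)}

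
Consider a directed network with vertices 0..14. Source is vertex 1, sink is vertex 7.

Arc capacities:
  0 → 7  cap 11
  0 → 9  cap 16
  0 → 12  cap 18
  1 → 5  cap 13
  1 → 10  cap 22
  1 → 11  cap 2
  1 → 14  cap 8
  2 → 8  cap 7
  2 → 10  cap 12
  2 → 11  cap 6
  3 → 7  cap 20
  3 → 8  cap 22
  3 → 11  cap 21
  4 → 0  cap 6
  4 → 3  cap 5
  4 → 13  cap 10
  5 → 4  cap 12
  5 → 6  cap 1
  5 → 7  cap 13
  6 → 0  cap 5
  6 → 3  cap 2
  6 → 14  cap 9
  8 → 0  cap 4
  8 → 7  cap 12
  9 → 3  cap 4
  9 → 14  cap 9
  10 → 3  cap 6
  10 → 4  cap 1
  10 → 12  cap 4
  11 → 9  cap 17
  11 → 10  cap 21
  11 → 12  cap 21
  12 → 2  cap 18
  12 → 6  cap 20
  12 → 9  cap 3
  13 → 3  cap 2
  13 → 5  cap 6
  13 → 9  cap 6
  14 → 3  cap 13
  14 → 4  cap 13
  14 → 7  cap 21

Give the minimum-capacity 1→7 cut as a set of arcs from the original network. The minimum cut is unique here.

Min-cut arcs: {(1,5), (1,11), (1,14), (10,3), (10,4), (10,12)} (total capacity 34)

augment #1: 1→5→7 push 13
augment #2: 1→14→7 push 8
augment #3: 1→10→3→7 push 6
augment #4: 1→10→4→0→7 push 1
augment #5: 1→11→9→3→7 push 2
augment #6: 1→10→12→2→8→7 push 4
max flow = 34; residual-reachable set from 1 gives S-side
cut edges (S→T): {(1,5), (1,11), (1,14), (10,3), (10,4), (10,12)} total cap 34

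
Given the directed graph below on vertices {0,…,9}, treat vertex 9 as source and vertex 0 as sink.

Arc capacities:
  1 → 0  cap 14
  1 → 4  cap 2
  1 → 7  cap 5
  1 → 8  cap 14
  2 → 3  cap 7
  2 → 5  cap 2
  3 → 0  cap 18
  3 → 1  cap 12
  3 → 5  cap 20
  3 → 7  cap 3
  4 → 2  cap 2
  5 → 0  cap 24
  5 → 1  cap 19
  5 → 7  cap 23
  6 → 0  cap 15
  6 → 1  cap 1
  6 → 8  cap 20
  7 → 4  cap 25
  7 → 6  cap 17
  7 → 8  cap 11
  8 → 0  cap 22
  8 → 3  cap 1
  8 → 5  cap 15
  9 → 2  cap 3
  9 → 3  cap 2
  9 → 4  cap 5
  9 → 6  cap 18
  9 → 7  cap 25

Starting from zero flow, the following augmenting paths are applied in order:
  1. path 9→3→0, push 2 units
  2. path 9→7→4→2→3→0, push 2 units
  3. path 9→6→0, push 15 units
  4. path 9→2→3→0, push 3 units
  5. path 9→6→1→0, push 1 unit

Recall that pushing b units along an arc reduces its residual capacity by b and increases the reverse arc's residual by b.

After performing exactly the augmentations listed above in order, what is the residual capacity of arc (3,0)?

Residual capacity of (3,0): 11

after path 1 (9→3→0, push 2): res(3,0)=16
after path 2 (9→7→4→2→3→0, push 2): res(3,0)=14
after path 3 (9→6→0, push 15): res(3,0)=14
after path 4 (9→2→3→0, push 3): res(3,0)=11
after path 5 (9→6→1→0, push 1): res(3,0)=11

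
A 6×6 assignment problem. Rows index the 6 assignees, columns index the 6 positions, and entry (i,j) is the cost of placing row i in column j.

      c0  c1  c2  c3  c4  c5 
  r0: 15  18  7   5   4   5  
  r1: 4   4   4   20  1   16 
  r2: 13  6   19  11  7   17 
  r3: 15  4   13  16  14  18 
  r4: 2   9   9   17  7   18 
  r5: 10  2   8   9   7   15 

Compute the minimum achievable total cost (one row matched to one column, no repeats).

one of 2 optimal assignments: row0→col5 (cost 5), row1→col2 (cost 4), row2→col4 (cost 7), row3→col1 (cost 4), row4→col0 (cost 2), row5→col3 (cost 9)
total = 5 + 4 + 7 + 4 + 2 + 9 = 31

Minimum assignment cost: 31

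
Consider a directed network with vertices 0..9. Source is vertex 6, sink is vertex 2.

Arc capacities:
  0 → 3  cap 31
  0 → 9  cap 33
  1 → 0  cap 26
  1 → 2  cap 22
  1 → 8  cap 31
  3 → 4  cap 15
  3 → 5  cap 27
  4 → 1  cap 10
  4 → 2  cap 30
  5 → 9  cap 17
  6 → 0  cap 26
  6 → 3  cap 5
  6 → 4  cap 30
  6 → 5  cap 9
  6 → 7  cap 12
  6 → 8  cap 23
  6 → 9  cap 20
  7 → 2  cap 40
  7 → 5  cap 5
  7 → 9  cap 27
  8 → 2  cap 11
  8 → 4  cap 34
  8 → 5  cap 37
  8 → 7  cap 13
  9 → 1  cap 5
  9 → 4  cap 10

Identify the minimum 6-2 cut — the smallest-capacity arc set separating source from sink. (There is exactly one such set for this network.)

augment #1: 6→4→2 push 30
augment #2: 6→7→2 push 12
augment #3: 6→8→2 push 11
augment #4: 6→8→7→2 push 12
augment #5: 6→9→1→2 push 5
augment #6: 6→3→4→1→2 push 5
augment #7: 6→9→4→1→2 push 5
max flow = 80; residual-reachable set from 6 gives S-side
cut edges (S→T): {(4,1), (4,2), (6,7), (6,8), (9,1)} total cap 80

Min-cut arcs: {(4,1), (4,2), (6,7), (6,8), (9,1)} (total capacity 80)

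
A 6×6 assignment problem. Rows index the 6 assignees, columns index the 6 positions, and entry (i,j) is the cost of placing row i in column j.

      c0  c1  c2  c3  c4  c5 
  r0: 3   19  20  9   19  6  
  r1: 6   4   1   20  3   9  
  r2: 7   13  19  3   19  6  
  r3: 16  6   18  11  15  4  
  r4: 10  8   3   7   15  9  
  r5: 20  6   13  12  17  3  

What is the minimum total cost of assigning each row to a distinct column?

optimal assignment: row0→col0 (cost 3), row1→col4 (cost 3), row2→col3 (cost 3), row3→col1 (cost 6), row4→col2 (cost 3), row5→col5 (cost 3)
total = 3 + 3 + 3 + 6 + 3 + 3 = 21

Minimum assignment cost: 21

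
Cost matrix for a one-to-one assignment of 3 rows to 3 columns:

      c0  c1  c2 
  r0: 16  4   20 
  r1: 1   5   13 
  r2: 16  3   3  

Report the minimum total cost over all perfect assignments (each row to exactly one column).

optimal assignment: row0→col1 (cost 4), row1→col0 (cost 1), row2→col2 (cost 3)
total = 4 + 1 + 3 = 8

Minimum assignment cost: 8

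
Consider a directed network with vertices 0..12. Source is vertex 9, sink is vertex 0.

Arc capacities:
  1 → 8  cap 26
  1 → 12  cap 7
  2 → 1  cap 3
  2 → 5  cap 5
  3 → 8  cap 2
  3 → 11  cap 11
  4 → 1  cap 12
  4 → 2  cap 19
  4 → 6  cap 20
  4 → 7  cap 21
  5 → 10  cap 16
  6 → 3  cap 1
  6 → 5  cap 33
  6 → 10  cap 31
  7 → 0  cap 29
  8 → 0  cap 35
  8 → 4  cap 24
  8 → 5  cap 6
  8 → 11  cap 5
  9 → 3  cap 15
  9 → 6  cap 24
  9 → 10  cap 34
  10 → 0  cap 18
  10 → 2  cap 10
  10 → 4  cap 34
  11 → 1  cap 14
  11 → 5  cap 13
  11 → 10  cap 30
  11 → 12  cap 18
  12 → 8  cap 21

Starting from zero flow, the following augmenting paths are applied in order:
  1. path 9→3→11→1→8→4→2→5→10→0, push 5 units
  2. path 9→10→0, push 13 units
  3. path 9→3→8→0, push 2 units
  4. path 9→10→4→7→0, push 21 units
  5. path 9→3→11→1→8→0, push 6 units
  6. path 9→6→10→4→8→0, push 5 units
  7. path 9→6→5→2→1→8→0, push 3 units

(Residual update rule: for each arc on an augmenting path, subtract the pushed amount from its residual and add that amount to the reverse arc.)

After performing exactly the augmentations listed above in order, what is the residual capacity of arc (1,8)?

after path 1 (9→3→11→1→8→4→2→5→10→0, push 5): res(1,8)=21
after path 2 (9→10→0, push 13): res(1,8)=21
after path 3 (9→3→8→0, push 2): res(1,8)=21
after path 4 (9→10→4→7→0, push 21): res(1,8)=21
after path 5 (9→3→11→1→8→0, push 6): res(1,8)=15
after path 6 (9→6→10→4→8→0, push 5): res(1,8)=15
after path 7 (9→6→5→2→1→8→0, push 3): res(1,8)=12

Residual capacity of (1,8): 12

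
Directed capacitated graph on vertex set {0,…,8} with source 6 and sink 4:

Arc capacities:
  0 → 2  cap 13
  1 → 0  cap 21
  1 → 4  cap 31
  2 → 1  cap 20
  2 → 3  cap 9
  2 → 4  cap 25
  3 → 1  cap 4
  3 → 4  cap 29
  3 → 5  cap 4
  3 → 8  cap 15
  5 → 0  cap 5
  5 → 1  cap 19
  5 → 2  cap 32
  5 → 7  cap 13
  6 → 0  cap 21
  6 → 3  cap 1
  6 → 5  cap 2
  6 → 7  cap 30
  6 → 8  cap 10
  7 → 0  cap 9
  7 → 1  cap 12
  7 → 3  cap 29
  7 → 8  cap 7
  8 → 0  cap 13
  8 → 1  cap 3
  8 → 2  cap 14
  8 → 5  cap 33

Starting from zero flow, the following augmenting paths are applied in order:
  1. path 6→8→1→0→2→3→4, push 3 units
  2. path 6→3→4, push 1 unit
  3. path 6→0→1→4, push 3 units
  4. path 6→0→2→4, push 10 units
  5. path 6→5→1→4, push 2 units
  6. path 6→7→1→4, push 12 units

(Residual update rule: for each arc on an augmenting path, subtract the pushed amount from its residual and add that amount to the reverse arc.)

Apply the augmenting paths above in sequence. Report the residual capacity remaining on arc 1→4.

Residual capacity of (1,4): 14

after path 1 (6→8→1→0→2→3→4, push 3): res(1,4)=31
after path 2 (6→3→4, push 1): res(1,4)=31
after path 3 (6→0→1→4, push 3): res(1,4)=28
after path 4 (6→0→2→4, push 10): res(1,4)=28
after path 5 (6→5→1→4, push 2): res(1,4)=26
after path 6 (6→7→1→4, push 12): res(1,4)=14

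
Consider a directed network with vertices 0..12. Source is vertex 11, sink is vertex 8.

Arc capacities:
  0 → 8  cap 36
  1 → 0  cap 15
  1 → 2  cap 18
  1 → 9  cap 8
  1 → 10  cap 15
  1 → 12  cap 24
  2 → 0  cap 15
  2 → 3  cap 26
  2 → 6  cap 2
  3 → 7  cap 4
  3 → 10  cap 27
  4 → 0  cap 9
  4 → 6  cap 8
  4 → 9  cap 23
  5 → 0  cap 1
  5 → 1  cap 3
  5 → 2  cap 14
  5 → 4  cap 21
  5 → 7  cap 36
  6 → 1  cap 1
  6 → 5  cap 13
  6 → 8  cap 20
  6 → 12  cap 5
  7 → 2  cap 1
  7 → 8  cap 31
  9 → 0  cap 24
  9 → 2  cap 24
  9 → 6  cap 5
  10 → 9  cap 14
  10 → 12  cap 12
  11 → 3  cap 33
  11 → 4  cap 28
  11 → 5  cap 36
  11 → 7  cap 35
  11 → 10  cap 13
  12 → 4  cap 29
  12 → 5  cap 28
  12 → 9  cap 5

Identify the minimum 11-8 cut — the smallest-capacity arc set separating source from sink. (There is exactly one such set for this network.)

augment #1: 11→7→8 push 31
augment #2: 11→4→0→8 push 9
augment #3: 11→4→6→8 push 8
augment #4: 11→5→0→8 push 1
augment #5: 11→4→9→0→8 push 11
augment #6: 11→5→1→0→8 push 3
augment #7: 11→5→2→0→8 push 12
augment #8: 11→5→2→6→8 push 2
augment #9: 11→10→9→6→8 push 5
max flow = 82; residual-reachable set from 11 gives S-side
cut edges (S→T): {(0,8), (2,6), (4,6), (7,8), (9,6)} total cap 82

Min-cut arcs: {(0,8), (2,6), (4,6), (7,8), (9,6)} (total capacity 82)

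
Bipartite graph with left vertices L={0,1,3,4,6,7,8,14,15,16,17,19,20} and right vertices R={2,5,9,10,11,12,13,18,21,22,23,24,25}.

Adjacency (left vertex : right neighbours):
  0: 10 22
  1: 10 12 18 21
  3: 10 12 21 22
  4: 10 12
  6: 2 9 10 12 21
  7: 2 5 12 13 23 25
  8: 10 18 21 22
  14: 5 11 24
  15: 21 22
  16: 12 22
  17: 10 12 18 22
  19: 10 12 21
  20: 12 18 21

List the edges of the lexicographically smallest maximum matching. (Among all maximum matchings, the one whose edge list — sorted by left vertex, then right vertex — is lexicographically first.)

|M| = 8 (so the lex-smallest maximum matching has 8 edges)
process left vertices in ascending order; for each, take the smallest-labelled available neighbour that still permits 8 edges overall, or leave it unmatched if none does
lex-smallest matching: {0-10, 1-12, 3-21, 6-2, 7-5, 8-18, 14-11, 15-22}

Lex-smallest maximum matching: {(0,10), (1,12), (3,21), (6,2), (7,5), (8,18), (14,11), (15,22)}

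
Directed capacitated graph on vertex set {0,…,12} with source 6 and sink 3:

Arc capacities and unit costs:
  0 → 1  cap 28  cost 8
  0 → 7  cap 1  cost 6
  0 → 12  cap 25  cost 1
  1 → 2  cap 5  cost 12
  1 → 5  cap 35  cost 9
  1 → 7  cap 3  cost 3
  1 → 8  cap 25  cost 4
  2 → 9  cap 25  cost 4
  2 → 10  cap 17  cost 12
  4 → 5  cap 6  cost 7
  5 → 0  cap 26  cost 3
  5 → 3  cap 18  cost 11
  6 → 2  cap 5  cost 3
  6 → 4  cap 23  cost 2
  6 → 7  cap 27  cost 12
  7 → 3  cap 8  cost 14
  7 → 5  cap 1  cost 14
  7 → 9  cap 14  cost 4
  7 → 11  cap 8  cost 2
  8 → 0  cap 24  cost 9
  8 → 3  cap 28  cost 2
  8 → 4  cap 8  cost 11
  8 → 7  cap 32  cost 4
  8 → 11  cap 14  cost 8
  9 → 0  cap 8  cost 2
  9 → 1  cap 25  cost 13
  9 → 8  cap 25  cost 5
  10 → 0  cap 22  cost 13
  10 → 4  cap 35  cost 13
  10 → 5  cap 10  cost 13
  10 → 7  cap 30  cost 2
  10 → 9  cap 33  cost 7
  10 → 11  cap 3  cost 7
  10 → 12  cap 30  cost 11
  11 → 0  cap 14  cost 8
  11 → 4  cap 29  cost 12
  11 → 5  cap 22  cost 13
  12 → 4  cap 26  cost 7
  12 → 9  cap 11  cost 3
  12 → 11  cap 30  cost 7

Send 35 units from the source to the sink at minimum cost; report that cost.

shortest-cost path #1: 6→2→9→8→3 push 5 @ unit cost 14 (adds 70)
shortest-cost path #2: 6→4→5→3 push 6 @ unit cost 20 (adds 120)
shortest-cost path #3: 6→7→9→8→3 push 14 @ unit cost 23 (adds 322)
shortest-cost path #4: 6→7→3 push 8 @ unit cost 26 (adds 208)
shortest-cost path #5: 6→7→11→0→12→9→8→3 push 2 @ unit cost 33 (adds 66)
total cost = 786

Minimum cost for 35 units: 786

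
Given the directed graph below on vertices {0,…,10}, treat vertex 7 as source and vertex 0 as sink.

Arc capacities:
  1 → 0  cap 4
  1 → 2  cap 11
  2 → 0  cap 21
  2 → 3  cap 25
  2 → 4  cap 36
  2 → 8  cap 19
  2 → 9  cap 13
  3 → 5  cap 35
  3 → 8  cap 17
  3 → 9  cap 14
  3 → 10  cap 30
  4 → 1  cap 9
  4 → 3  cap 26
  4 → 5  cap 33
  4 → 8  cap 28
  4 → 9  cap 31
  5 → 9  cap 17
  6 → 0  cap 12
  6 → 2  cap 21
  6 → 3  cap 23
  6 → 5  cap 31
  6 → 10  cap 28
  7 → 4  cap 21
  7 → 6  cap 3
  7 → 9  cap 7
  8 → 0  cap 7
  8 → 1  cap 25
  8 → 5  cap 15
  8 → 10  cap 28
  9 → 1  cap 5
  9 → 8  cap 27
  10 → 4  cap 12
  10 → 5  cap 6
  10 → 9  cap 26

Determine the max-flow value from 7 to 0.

augment #1: 7→6→0 bottleneck 3, total now 3
augment #2: 7→4→1→0 bottleneck 4, total now 7
augment #3: 7→4→8→0 bottleneck 7, total now 14
augment #4: 7→4→1→2→0 bottleneck 5, total now 19
augment #5: 7→9→1→2→0 bottleneck 5, total now 24
augment #6: 7→4→8→1→2→0 bottleneck 1, total now 25

Maximum flow value: 25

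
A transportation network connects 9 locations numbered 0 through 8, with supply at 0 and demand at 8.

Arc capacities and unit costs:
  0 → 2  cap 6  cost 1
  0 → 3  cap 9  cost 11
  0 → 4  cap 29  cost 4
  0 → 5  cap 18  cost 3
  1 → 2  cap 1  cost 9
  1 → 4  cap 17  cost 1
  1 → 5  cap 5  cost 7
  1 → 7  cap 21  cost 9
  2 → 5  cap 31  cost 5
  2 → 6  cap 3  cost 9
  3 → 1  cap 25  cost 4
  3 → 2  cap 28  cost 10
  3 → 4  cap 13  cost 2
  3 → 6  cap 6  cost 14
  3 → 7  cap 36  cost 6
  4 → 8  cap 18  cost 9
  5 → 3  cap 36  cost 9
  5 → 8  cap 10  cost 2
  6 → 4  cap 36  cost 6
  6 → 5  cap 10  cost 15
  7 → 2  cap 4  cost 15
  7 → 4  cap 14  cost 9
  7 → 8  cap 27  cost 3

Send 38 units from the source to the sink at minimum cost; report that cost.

Minimum cost for 38 units: 485

shortest-cost path #1: 0→5→8 push 10 @ unit cost 5 (adds 50)
shortest-cost path #2: 0→4→8 push 18 @ unit cost 13 (adds 234)
shortest-cost path #3: 0→3→7→8 push 9 @ unit cost 20 (adds 180)
shortest-cost path #4: 0→5→3→7→8 push 1 @ unit cost 21 (adds 21)
total cost = 485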